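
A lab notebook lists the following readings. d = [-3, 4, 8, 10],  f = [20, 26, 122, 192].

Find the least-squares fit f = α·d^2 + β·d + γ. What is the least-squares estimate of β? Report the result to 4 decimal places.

Forming MᵀM = [[14433, 1549, 189]; [1549, 189, 19]; [189, 19, 4]] and Mᵀf = [27604, 2940, 360]ᵀ gives MᵀM·[α, β, γ]ᵀ = Mᵀf.
Solving the 3×3 system (Gaussian elimination) gives α = 24512/11927, β = -13096/11927, γ = -22556/11927.

β = -1.0980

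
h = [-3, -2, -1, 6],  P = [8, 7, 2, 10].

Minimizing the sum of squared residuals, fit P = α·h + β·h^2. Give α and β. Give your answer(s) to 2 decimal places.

The normal equations are: 50·α + 180·β = 20;  180·α + 1394·β = 462.
(Σh·h = 50, Σh·h^2 = 180, Σh^2·h^2 = 1394, Σh·P = 20, Σh^2·P = 462.)
Δ = 50·1394 − 180² = 37300.
α = (20·1394 − 180·462)/37300 = -2764/1865; β = (50·462 − 180·20)/37300 = 195/373.

α = -1.48, β = 0.52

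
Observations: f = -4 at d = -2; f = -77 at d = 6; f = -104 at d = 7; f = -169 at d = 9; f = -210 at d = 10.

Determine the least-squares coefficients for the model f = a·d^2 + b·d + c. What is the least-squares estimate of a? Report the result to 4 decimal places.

a = -2.0035

The normal system MᵀM·[a, b, c]ᵀ = Mᵀf is [[20274, 2280, 270]; [2280, 270, 30]; [270, 30, 5]]·[a, b, c]ᵀ = [-42573, -4803, -564]ᵀ.
Inverting the 3×3 Gram matrix, [a, b, c]ᵀ = [-1711/854, -4587/4270, 3918/2135]ᵀ.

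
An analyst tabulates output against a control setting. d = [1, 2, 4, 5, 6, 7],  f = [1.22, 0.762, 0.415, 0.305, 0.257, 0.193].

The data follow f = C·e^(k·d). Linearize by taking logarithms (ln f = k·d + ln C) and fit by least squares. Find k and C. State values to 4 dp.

k = -0.2995, C = 1.4777

Taking logs, ln f = k·d + ln C, so regress ln f on d.
Σd = 25.0000, Σ(d)² = 131.0000, Σln f = -5.1436, Σd·ln f = -29.4674.
Equations: 131.0000·k + 25.0000·ln C = -29.4674;  25.0000·k + 6·ln C = -5.1436.
Solving (det = 161.0000): k = -0.29947, ln C = 0.39050, so C = exp(0.39050) = 1.47772.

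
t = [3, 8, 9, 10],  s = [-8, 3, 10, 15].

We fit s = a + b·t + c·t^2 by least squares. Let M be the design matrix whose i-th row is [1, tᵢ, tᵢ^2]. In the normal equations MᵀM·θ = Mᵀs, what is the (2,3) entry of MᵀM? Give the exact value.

Row 2 ↔ basis t, column 3 ↔ basis t^2, so (MᵀM)_{2,3} = Σᵢ (t)·(t^2) = (3)·(9) + (8)·(64) + (9)·(81) + (10)·(100) = 2268.

2268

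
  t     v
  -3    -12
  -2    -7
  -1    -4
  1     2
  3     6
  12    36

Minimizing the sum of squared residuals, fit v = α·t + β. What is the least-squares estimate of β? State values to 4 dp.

β = -1.6872

Compute the Gram sums: Σt·t = 168, Σt = 10, Σ1 = 6.
Moment sums: Σt·v = 506, Σv = 21.
Normal equations: [[168, 10]; [10, 6]]·[α, β]ᵀ = [506, 21]ᵀ.
Determinant 168·6 − 10² = 908.
α = (506·6 − 10·21)/908 = 1413/454; β = (168·21 − 10·506)/908 = -383/227.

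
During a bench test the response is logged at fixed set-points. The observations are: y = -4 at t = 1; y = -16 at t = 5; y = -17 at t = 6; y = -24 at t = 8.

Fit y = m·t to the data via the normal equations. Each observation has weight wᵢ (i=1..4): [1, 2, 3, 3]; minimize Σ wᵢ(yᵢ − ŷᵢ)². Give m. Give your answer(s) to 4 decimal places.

With design matrix A, AᵀWA = [[351]] and AᵀWy = [-1046]ᵀ.
m = (-1046)/351 = -2.98006.

m = -2.9801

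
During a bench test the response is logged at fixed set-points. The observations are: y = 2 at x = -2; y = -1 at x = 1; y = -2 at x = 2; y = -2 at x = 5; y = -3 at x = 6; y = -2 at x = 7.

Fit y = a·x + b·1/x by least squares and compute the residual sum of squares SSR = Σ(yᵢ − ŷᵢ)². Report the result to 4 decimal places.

SSR = 2.1160

From the data, Σx·x = 119, Σx·1/x = 6, Σ1/x·1/x = 70039/44100.
And Σx·y = -51, Σ1/x·y = -293/70.
Normal equations: [[119, 6]; [6, 70039/44100]]·[a, b]ᵀ = [-51, -293/70]ᵀ.
Eliminating b: (70039/44100)·(row 1) − 6·(row 2) gives (963863/6300)·a = (70039/44100)·(-51) − 6·(-293/70) = -821483/14700, so a = -2464449/6747041.
Then b = ((-293/70) − 6·(-2464449/6747041))/(70039/44100) = -1210230/963863.
Residuals: 4329379/6747041, 4189018/6747041, -4329379/6747041, 522485/6747041, -4042494/6747041, 709613/963863; SSR = 14276428/6747041.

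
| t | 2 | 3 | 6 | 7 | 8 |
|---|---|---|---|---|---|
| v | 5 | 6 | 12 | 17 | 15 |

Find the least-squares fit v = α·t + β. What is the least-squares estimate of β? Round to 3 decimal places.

β = 0.716

Sums needed: Σt·t = 162, Σt = 26, Σ1 = 5.
Right-hand side: Σt·v = 339, Σv = 55.
So AᵀA·[α, β]ᵀ = Aᵀv: [[162, 26]; [26, 5]]·[α, β]ᵀ = [339, 55]ᵀ.
det = 162·5 − 26² = 134.
α = (339·5 − 26·55)/134 = 265/134; β = (162·55 − 26·339)/134 = 48/67.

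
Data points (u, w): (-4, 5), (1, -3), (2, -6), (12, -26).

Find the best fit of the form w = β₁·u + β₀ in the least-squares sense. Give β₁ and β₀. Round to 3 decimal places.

The normal equations are: 165·β₁ + 11·β₀ = -347;  11·β₁ + 4·β₀ = -30.
(Σu·u = 165, Σu = 11, Σ1 = 4, Σu·w = -347, Σw = -30.)
Δ = 165·4 − 11² = 539.
β₁ = ((-347)·4 − 11·(-30))/539 = -1058/539; β₀ = (165·(-30) − 11·(-347))/539 = -103/49.

β₁ = -1.963, β₀ = -2.102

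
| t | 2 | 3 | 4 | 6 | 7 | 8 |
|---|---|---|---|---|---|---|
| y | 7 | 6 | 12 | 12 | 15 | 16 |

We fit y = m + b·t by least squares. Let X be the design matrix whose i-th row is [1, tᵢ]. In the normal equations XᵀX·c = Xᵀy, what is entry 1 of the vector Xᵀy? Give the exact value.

68

Entry 1 ↔ basis 1, so (Xᵀy)_{1} = Σᵢ yᵢ = (1)·(7) + (1)·(6) + (1)·(12) + (1)·(12) + (1)·(15) + (1)·(16) = 68.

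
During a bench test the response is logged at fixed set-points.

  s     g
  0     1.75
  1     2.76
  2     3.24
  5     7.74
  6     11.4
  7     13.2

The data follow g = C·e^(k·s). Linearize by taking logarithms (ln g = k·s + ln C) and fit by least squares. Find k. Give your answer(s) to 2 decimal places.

k = 0.29

Let Y = ln g. Fitting Y = k·s + ln C by least squares:
Σs = 21.0000, Σ(s)² = 115.0000, Σln g = 9.8107, Σs·ln g = 46.2616.
Equations: 115.0000·k + 21.0000·ln C = 46.2616;  21.0000·k + 6·ln C = 9.8107.
Slope k = (n·Σs·ln g − Σs·Σln g)/(n·Σ(s)² − (Σs)²) = (6·46.2616 − 21.0000·9.8107)/249.0000 = 0.28733; ln C = (Σln g − k·Σs)/n = 0.62944.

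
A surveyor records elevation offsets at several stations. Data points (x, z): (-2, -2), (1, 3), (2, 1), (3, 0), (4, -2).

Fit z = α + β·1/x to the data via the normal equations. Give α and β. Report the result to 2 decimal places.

Sums needed: Σ1 = 5, Σ1/x = 19/12, Σ1/x·1/x = 241/144.
For Aᵀz: Σz = 0, Σ1/x·z = 4.
Normal equations: [[5, 19/12]; [19/12, 241/144]]·[α, β]ᵀ = [0, 4]ᵀ.
Eliminating β: (241/144)·(row 1) − (19/12)·(row 2) gives (211/36)·α = (241/144)·0 − (19/12)·4 = -19/3, so α = -228/211.
Then β = (4 − (19/12)·(-228/211))/(241/144) = 720/211.

α = -1.08, β = 3.41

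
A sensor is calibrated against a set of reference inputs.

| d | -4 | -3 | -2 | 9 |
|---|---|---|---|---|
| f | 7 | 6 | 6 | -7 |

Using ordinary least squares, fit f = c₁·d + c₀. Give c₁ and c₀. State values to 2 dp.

c₁ = -1.10, c₀ = 3.00

Normal-equation sums: Σd·d = 110, Σd = 0, Σ1 = 4.
And Σd·f = -121, Σf = 12.
AᵀA·[c₁, c₀]ᵀ = Aᵀf becomes [[110, 0]; [0, 4]]·[c₁, c₀]ᵀ = [-121, 12]ᵀ.
Eliminating c₀: 4·(row 1) − 0·(row 2) gives 440·c₁ = 4·(-121) − 0·12 = -484, so c₁ = -11/10.
Then c₀ = (12 − 0·(-11/10))/4 = 3.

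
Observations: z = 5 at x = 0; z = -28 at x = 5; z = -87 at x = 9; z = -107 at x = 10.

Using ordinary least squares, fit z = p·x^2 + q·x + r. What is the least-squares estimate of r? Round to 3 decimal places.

Sums needed: Σx^2·x^2 = 17186, Σx^2·x = 1854, Σx^2 = 206, Σx·x = 206, Σx = 24, Σ1 = 4.
For Aᵀz: Σx^2·z = -18447, Σx·z = -1993, Σz = -217.
So AᵀA·[p, q, r]ᵀ = Aᵀz: [[17186, 1854, 206]; [1854, 206, 24]; [206, 24, 4]]·[p, q, r]ᵀ = [-18447, -1993, -217]ᵀ.
Inverting the 3×3 Gram matrix, [p, q, r]ᵀ = [-4759/5170, -5092/2585, 2572/517]ᵀ.

r = 4.975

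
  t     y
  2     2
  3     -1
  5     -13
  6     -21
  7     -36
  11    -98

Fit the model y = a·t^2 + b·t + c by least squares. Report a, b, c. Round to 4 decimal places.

XᵀX·[a, b, c]ᵀ = Xᵀy reads: 19060·a + 2050·b + 244·c = -14704;  2050·a + 244·b + 34·c = -1520;  244·a + 34·b + 6·c = -167.
Row-reducing yields a = -65/66, b = 376/231, c = 461/154.

a = -0.9848, b = 1.6277, c = 2.9935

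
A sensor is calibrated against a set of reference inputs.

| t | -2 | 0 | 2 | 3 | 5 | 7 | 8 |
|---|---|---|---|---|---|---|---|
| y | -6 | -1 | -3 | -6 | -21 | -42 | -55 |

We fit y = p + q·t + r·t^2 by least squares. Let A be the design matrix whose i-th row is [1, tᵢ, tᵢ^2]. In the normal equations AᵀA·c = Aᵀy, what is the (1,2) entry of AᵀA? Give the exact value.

23

Row 1 ↔ basis 1, column 2 ↔ basis t, so (AᵀA)_{1,2} = Σᵢ t = (1)·(-2) + (1)·(0) + (1)·(2) + (1)·(3) + (1)·(5) + (1)·(7) + (1)·(8) = 23.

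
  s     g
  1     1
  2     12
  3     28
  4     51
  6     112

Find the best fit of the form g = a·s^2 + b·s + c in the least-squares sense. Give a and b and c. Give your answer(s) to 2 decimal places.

Normal-equation sums: Σs^2·s^2 = 1650, Σs^2·s = 316, Σs^2 = 66, Σs·s = 66, Σs = 16, Σ1 = 5.
For Aᵀg: Σs^2·g = 5149, Σs·g = 985, Σg = 204.
Inverting the 3×3 Gram matrix, [a, b, c]ᵀ = [549/194, 467/194, -413/97]ᵀ.

a = 2.83, b = 2.41, c = -4.26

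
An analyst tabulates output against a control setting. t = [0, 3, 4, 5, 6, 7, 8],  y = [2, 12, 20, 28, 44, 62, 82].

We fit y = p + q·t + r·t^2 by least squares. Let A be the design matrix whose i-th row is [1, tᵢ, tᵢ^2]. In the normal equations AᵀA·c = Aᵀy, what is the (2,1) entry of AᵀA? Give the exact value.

Row 2 ↔ basis t, column 1 ↔ basis 1, so (AᵀA)_{2,1} = Σᵢ t = (0)·(1) + (3)·(1) + (4)·(1) + (5)·(1) + (6)·(1) + (7)·(1) + (8)·(1) = 33.

33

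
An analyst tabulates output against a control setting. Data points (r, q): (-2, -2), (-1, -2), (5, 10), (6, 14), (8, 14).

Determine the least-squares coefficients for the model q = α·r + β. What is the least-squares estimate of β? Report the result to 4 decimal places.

The normal system MᵀM·[α, β]ᵀ = Mᵀq is [[130, 16]; [16, 5]]·[α, β]ᵀ = [252, 34]ᵀ.
det = 130·5 − 16² = 394.
α = (252·5 − 16·34)/394 = 358/197; β = (130·34 − 16·252)/394 = 194/197.

β = 0.9848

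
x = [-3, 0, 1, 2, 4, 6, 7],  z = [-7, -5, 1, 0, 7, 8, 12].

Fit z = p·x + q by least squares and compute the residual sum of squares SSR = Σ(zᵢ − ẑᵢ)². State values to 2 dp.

SSR = 17.47

Entries of MᵀM: Σx·x = 115, Σx = 17, Σ1 = 7.
And Σx·z = 182, Σz = 16.
So MᵀM·[p, q]ᵀ = Mᵀz: [[115, 17]; [17, 7]]·[p, q]ᵀ = [182, 16]ᵀ.
det = 115·7 − 17² = 516.
p = (182·7 − 17·16)/516 = 167/86; q = (115·16 − 17·182)/516 = -209/86.
Residuals: 54/43, -221/86, 64/43, -125/86, 143/86, -105/86, 36/43; SSR = 751/43.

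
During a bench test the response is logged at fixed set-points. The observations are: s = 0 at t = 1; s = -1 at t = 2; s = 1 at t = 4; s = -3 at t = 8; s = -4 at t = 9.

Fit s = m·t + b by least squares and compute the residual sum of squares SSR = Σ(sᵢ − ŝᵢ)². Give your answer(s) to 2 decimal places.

SSR = 5.48

AᵀA·[m, b]ᵀ = Aᵀs reads: 166·m + 24·b = -58;  24·m + 5·b = -7.
Determinant 166·5 − 24² = 254.
m = ((-58)·5 − 24·(-7))/254 = -61/127; b = (166·(-7) − 24·(-58))/254 = 115/127.
Residuals: -54/127, -120/127, 256/127, -8/127, -74/127; SSR = 696/127.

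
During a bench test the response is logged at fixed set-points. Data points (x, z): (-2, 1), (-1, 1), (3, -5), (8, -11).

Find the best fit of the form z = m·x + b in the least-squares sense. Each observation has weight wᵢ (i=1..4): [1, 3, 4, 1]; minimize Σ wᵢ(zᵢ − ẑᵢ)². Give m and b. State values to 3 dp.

Entries of MᵀWM: Σwᵢ·x·x = 107, Σwᵢ·x = 15, Σwᵢ·1 = 9.
And Σwᵢ·x·z = -153, Σwᵢ·z = -27.
Normal equations: [[107, 15]; [15, 9]]·[m, b]ᵀ = [-153, -27]ᵀ.
Eliminating b: 9·(row 1) − 15·(row 2) gives 738·m = 9·(-153) − 15·(-27) = -972, so m = -54/41.
Then b = ((-27) − 15·(-54/41))/9 = -33/41.

m = -1.317, b = -0.805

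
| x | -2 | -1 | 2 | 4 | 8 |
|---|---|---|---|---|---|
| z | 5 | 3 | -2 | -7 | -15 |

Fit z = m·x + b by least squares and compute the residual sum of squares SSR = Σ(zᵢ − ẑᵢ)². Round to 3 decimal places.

From the data, Σx·x = 89, Σx = 11, Σ1 = 5.
And Σx·z = -165, Σz = -16.
So AᵀA·[m, b]ᵀ = Aᵀz: [[89, 11]; [11, 5]]·[m, b]ᵀ = [-165, -16]ᵀ.
Determinant 89·5 − 11² = 324.
m = ((-165)·5 − 11·(-16))/324 = -649/324; b = (89·(-16) − 11·(-165))/324 = 391/324.
Residuals: -23/108, -17/81, 259/324, -7/36, -59/324; SSR = 259/324.

SSR = 0.799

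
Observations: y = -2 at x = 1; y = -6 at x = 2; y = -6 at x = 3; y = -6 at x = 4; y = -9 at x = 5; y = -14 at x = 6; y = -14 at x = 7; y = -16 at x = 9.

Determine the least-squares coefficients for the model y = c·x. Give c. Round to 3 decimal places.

Normal-equation sums: Σx·x = 221.
For Mᵀy: Σx·y = -427.
c = (-427)/221 = -1.93213.

c = -1.932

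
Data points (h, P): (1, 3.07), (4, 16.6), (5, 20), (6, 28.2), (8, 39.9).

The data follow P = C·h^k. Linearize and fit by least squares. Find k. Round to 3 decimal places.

k = 1.224

With ln Pᵢ as the transformed response and ln hᵢ as the regressor:
Over the data: Σln h = 6.8669, Σ(ln h)² = 12.0466, Σln P = 13.9525, Σln h·ln P = 22.3650.
Normal system: [[12.0466, 6.8669]; [6.8669, 5]]·[k, ln C]ᵀ = [22.3650, 13.9525]ᵀ.
Slope k = (n·Σln h·ln P − Σln h·Σln P)/(n·Σ(ln h)² − (Σln h)²) = (5·22.3650 − 6.8669·13.9525)/13.0781 = 1.22448; ln C = (Σln P − k·Σln h)/n = 1.10882.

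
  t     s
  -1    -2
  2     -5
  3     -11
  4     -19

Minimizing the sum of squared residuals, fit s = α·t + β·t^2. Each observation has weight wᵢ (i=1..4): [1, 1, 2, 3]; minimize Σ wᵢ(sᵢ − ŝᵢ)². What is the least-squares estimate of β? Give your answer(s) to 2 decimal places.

β = -1.23

From the data, Σwᵢ·t·t = 71, Σwᵢ·t·t^2 = 253, Σwᵢ·t^2·t^2 = 947.
For AᵀWs: Σwᵢ·t·s = -302, Σwᵢ·t^2·s = -1132.
Δ = 71·947 − 253² = 3228.
α = ((-302)·947 − 253·(-1132))/3228 = 67/538; β = (71·(-1132) − 253·(-302))/3228 = -661/538.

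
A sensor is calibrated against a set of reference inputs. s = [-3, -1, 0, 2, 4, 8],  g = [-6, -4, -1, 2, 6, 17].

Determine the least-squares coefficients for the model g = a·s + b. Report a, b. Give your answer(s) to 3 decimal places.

a = 2.103, b = -1.172

Forming MᵀM = [[94, 10]; [10, 6]] and Mᵀg = [186, 14]ᵀ gives MᵀM·[a, b]ᵀ = Mᵀg.
Δ = 94·6 − 10² = 464.
a = (186·6 − 10·14)/464 = 61/29; b = (94·14 − 10·186)/464 = -34/29.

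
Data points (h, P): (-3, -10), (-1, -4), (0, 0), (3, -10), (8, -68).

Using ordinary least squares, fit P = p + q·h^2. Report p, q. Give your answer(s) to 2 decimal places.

p = -1.06, q = -1.04

Entries of XᵀX: Σ1 = 5, Σh^2 = 83, Σh^2·h^2 = 4259.
And ΣP = -92, Σh^2·P = -4536.
det = 5·4259 − 83² = 14406.
p = ((-92)·4259 − 83·(-4536))/14406 = -7670/7203; q = (5·(-4536) − 83·(-92))/14406 = -7522/7203.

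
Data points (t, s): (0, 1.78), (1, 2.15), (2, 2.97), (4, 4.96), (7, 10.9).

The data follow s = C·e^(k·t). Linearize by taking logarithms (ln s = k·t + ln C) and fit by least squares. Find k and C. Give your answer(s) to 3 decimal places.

With ln sᵢ as the transformed response and tᵢ as the regressor:
Σt = 14.0000, Σ(t)² = 70.0000, Σln s = 6.4208, Σt·ln s = 26.0696.
Equations: 70.0000·k + 14.0000·ln C = 26.0696;  14.0000·k + 5·ln C = 6.4208.
Slope k = (n·Σt·ln s − Σt·Σln s)/(n·Σ(t)² − (Σt)²) = (5·26.0696 − 14.0000·6.4208)/154.0000 = 0.26270; ln C = (Σln s − k·Σt)/n = 0.54859, so C = exp(0.54859) = 1.73081.

k = 0.263, C = 1.731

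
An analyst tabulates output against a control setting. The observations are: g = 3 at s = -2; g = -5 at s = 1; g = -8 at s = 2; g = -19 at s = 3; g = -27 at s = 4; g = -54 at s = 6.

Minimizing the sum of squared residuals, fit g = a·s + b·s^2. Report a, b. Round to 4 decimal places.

a = -3.1017, b = -0.9704

With design matrix X, XᵀX = [[70, 308]; [308, 1666]] and Xᵀg = [-516, -2572]ᵀ.
det = 70·1666 − 308² = 21756.
a = ((-516)·1666 − 308·(-2572))/21756 = -2410/777; b = (70·(-2572) − 308·(-516))/21756 = -754/777.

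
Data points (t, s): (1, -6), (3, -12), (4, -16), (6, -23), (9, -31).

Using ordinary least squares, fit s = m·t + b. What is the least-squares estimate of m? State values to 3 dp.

m = -3.177

The normal system AᵀA·[m, b]ᵀ = Aᵀs is [[143, 23]; [23, 5]]·[m, b]ᵀ = [-523, -88]ᵀ.
det = 143·5 − 23² = 186.
m = ((-523)·5 − 23·(-88))/186 = -197/62; b = (143·(-88) − 23·(-523))/186 = -185/62.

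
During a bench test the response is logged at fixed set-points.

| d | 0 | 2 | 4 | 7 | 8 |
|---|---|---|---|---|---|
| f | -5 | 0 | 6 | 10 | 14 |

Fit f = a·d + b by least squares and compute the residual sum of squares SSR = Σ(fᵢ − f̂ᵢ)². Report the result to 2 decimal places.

The normal equations are: 133·a + 21·b = 206;  21·a + 5·b = 25.
(Σd·d = 133, Σd = 21, Σ1 = 5, Σd·f = 206, Σf = 25.)
Δ = 133·5 − 21² = 224.
a = (206·5 − 21·25)/224 = 505/224; b = (133·25 − 21·206)/224 = -143/32.
Residuals: -17/32, -9/224, 325/224, -21/16, 97/224; SSR = 963/224.

SSR = 4.30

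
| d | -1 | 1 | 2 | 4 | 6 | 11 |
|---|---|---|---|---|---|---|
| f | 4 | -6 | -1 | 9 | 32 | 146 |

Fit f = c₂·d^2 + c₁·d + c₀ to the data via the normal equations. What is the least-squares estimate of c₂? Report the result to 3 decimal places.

c₂ = 1.548

Normal-equation sums: Σd^2·d^2 = 16211, Σd^2·d = 1619, Σd^2 = 179, Σd·d = 179, Σd = 23, Σ1 = 6.
Right-hand side: Σd^2·f = 18956, Σd·f = 1822, Σf = 184.
So MᵀM·[c₂, c₁, c₀]ᵀ = Mᵀf: [[16211, 1619, 179]; [1619, 179, 23]; [179, 23, 6]]·[c₂, c₁, c₀]ᵀ = [18956, 1822, 184]ᵀ.
Inverting the 3×3 Gram matrix, [c₂, c₁, c₀]ᵀ = [544675/351768, -1269175/351768, -49729/29314]ᵀ.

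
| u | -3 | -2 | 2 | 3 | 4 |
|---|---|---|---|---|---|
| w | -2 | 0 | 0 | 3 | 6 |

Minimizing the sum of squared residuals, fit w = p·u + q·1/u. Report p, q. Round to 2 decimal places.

The normal equations are: 42·p + 5·q = 39;  5·p + (113/144)·q = 19/6.
(Σu·u = 42, Σu·1/u = 5, Σ1/u·1/u = 113/144, Σu·w = 39, Σ1/u·w = 19/6.)
det = 42·(113/144) − 5² = 191/24.
p = (39·(113/144) − 5·(19/6))/(191/24) = 709/382; q = (42·(19/6) − 5·39)/(191/24) = -1488/191.

p = 1.86, q = -7.79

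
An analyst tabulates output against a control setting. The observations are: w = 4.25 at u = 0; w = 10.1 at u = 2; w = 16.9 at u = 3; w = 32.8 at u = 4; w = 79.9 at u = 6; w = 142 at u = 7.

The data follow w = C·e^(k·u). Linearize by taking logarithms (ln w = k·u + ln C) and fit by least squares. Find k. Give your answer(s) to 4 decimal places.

With ln wᵢ as the transformed response and uᵢ as the regressor:
Σu = 22.0000, Σ(u)² = 114.0000, Σln w = 19.4138, Σu·ln w = 88.0442.
Normal system: [[114.0000, 22.0000]; [22.0000, 6]]·[k, ln C]ᵀ = [88.0442, 19.4138]ᵀ.
Solving (det = 200.0000): k = 0.50581, ln C = 1.38101.

k = 0.5058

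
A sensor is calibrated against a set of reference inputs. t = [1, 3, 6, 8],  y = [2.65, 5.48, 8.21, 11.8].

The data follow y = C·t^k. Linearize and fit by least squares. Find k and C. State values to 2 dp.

Let Y = ln y. Fitting Y = k·ln t + ln C by least squares:
Σln t = 4.9698, Σ(ln t)² = 8.7414, Σln y = 7.2491, Σln t·ln y = 10.7734.
Equations: 8.7414·k + 4.9698·ln C = 10.7734;  4.9698·k + 4·ln C = 7.2491.
Slope k = (n·Σln t·ln y − Σln t·Σln y)/(n·Σ(ln t)² − (Σln t)²) = (4·10.7734 − 4.9698·7.2491)/10.2667 = 0.68833; ln C = (Σln y − k·Σln t)/n = 0.95706, so C = exp(0.95706) = 2.60403.

k = 0.69, C = 2.60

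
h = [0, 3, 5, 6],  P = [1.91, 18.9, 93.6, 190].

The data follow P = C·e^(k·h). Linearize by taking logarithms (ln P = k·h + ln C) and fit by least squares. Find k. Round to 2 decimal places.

k = 0.77

Taking logs, ln P = k·h + ln C, so regress ln P on h.
XᵀX = [[70.0000, 14.0000]; [14.0000, 4]], rhs = [62.9948, 13.3723]ᵀ  (here Σh = 14.0000, Σ(h)² = 70.0000, Σln P = 13.3723, Σh·ln P = 62.9948).
Solving (det = 84.0000): k = 0.77103, ln C = 0.64447.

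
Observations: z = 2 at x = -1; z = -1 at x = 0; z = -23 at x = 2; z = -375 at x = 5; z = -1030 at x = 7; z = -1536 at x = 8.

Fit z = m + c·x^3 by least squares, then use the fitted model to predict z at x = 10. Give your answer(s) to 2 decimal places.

ẑ = -3000.35

With design matrix A, AᵀA = [[6, 987]; [987, 395483]] and Aᵀz = [-2963, -1186783]ᵀ.
Determinant 6·395483 − 987² = 1398729.
m = ((-2963)·395483 − 987·(-1186783))/1398729 = -461308/1398729; c = (6·(-1186783) − 987·(-2963))/1398729 = -1398739/466243.
At x = 10: ẑ = (-461308/1398729)·(1) + (-1398739/466243)·(1000) = -4196678308/1398729.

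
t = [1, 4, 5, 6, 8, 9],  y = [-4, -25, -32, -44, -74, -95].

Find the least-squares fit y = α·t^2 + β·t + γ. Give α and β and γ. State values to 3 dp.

α = -1.025, β = -0.889, γ = -2.672

XᵀX·[α, β, γ]ᵀ = Xᵀy reads: 12835·α + 1647·β + 223·γ = -15219;  1647·α + 223·β + 33·γ = -1975;  223·α + 33·β + 6·γ = -274.
(Σt^2·t^2 = 12835, Σt^2·t = 1647, Σt^2 = 223, Σt·t = 223, Σt = 33, Σ1 = 6, Σt^2·y = -15219, Σt·y = -1975, Σy = -274.)
Row-reducing yields α = -2809/2740, β = -2437/2740, γ = -3661/1370.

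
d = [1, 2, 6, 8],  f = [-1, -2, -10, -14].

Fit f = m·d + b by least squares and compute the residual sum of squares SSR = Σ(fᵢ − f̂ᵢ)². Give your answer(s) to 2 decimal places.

Entries of XᵀX: Σd·d = 105, Σd = 17, Σ1 = 4.
And Σd·f = -177, Σf = -27.
So XᵀX·[m, b]ᵀ = Xᵀf: [[105, 17]; [17, 4]]·[m, b]ᵀ = [-177, -27]ᵀ.
Δ = 105·4 − 17² = 131.
m = ((-177)·4 − 17·(-27))/131 = -249/131; b = (105·(-27) − 17·(-177))/131 = 174/131.
Residuals: -56/131, 62/131, 10/131, -16/131; SSR = 56/131.

SSR = 0.43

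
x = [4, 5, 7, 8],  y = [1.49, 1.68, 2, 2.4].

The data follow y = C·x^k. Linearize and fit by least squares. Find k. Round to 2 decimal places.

k = 0.65

With ln yᵢ as the transformed response and ln xᵢ as the regressor:
Σln x = 7.0211, Σ(ln x)² = 12.6227, Σln y = 2.4862, Σln x·ln y = 4.5571.
Equations: 12.6227·k + 7.0211·ln C = 4.5571;  7.0211·k + 4·ln C = 2.4862.
Slope k = (n·Σln x·ln y − Σln x·Σln y)/(n·Σ(ln x)² − (Σln x)²) = (4·4.5571 − 7.0211·2.4862)/1.1954 = 0.64632; ln C = (Σln y − k·Σln x)/n = -0.51291.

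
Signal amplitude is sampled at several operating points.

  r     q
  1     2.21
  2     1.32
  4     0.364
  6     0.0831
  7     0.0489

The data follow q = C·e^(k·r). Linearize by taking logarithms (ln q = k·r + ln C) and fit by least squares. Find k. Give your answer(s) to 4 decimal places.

Linearized form: ln q = k·r + ln C. From the 5 transformed points,
Over the data: Σr = 20.0000, Σ(r)² = 106.0000, Σln q = -5.4457, Σr·ln q = -38.7463.
Normal system: [[106.0000, 20.0000]; [20.0000, 5]]·[k, ln C]ᵀ = [-38.7463, -5.4457]ᵀ.
Slope k = (n·Σr·ln q − Σr·Σln q)/(n·Σ(r)² − (Σr)²) = (5·-38.7463 − 20.0000·-5.4457)/130.0000 = -0.65245; ln C = (Σln q − k·Σr)/n = 1.52065.

k = -0.6524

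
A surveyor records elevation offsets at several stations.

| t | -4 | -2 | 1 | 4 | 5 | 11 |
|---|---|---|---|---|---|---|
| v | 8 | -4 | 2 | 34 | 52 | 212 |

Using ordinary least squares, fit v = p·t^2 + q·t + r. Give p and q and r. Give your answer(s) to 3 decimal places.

Entries of XᵀX: Σt^2·t^2 = 15795, Σt^2·t = 1449, Σt^2 = 183, Σt·t = 183, Σt = 15, Σ1 = 6.
For Xᵀv: Σt^2·v = 27610, Σt·v = 2706, Σv = 304.
So XᵀX·[p, q, r]ᵀ = Xᵀv: [[15795, 1449, 183]; [1449, 183, 15]; [183, 15, 6]]·[p, q, r]ᵀ = [27610, 2706, 304]ᵀ.
Inverting the 3×3 Gram matrix, [p, q, r]ᵀ = [5130/3493, 35278/10479, -26654/10479]ᵀ.

p = 1.469, q = 3.367, r = -2.544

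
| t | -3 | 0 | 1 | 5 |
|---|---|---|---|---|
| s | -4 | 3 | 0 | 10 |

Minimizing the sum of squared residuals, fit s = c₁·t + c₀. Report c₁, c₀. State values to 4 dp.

c₁ = 1.6870, c₀ = 0.9847

From the data, Σt·t = 35, Σt = 3, Σ1 = 4.
For Mᵀs: Σt·s = 62, Σs = 9.
MᵀM·[c₁, c₀]ᵀ = Mᵀs becomes [[35, 3]; [3, 4]]·[c₁, c₀]ᵀ = [62, 9]ᵀ.
Determinant 35·4 − 3² = 131.
c₁ = (62·4 − 3·9)/131 = 221/131; c₀ = (35·9 − 3·62)/131 = 129/131.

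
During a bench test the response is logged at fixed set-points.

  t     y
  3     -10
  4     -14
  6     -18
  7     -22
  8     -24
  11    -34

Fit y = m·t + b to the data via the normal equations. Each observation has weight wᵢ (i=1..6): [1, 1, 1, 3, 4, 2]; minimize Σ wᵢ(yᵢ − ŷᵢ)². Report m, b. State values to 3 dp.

From the data, Σwᵢ·t·t = 706, Σwᵢ·t = 88, Σwᵢ·1 = 12.
And Σwᵢ·t·y = -2172, Σwᵢ·y = -272.
MᵀWM·[m, b]ᵀ = MᵀWy becomes [[706, 88]; [88, 12]]·[m, b]ᵀ = [-2172, -272]ᵀ.
det = 706·12 − 88² = 728.
m = ((-2172)·12 − 88·(-272))/728 = -38/13; b = (706·(-272) − 88·(-2172))/728 = -16/13.

m = -2.923, b = -1.231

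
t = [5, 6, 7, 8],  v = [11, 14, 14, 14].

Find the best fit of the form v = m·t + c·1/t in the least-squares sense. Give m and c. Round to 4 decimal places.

With design matrix A, AᵀA = [[174, 4]; [4, 73249/705600]] and Aᵀv = [349, 497/60]ᵀ.
Determinant 174·(73249/705600) − 4² = 242621/117600.
m = (349·(73249/705600) − 4·(497/60))/(242621/117600) = 2185021/1455726; c = (174·(497/60) − 4·349)/(242621/117600) = 5327280/242621.

m = 1.5010, c = 21.9572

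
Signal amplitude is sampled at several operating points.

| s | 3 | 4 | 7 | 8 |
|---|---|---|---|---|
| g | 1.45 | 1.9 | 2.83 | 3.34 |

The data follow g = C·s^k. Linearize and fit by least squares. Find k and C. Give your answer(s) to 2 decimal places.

k = 0.82, C = 0.60

Taking logs, ln g = k·ln s + ln C, so regress ln g on ln s.
XᵀX = [[11.2394, 6.5103]; [6.5103, 4]], rhs = [5.8300, 3.2597]ᵀ  (here Σln s = 6.5103, Σ(ln s)² = 11.2394, Σln g = 3.2597, Σln s·ln g = 5.8300).
Δ = 11.2394·4 − (6.5103)² = 2.5742; k = (5.8300·4 − 6.5103·3.2597)/2.5742 = 0.81536, ln C = (11.2394·3.2597 − 6.5103·5.8300)/2.5742 = -0.51214, so C = exp(-0.51214) = 0.59921.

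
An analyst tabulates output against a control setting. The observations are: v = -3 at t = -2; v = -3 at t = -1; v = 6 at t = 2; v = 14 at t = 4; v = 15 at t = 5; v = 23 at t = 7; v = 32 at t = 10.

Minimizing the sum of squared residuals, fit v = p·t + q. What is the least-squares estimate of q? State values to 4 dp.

q = 1.1602

The normal system MᵀM·[p, q]ᵀ = Mᵀv is [[199, 25]; [25, 7]]·[p, q]ᵀ = [633, 84]ᵀ.
Eliminating q: 7·(row 1) − 25·(row 2) gives 768·p = 7·633 − 25·84 = 2331, so p = 777/256.
Then q = (84 − 25·(777/256))/7 = 297/256.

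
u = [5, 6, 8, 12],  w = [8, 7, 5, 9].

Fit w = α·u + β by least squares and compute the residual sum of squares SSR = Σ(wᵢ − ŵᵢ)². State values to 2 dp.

SSR = 7.79

From the data, Σu·u = 269, Σu = 31, Σ1 = 4.
Moment sums: Σu·w = 230, Σw = 29.
So XᵀX·[α, β]ᵀ = Xᵀw: [[269, 31]; [31, 4]]·[α, β]ᵀ = [230, 29]ᵀ.
Eliminating β: 4·(row 1) − 31·(row 2) gives 115·α = 4·230 − 31·29 = 21, so α = 21/115.
Then β = (29 − 31·(21/115))/4 = 671/115.
Residuals: 144/115, 8/115, -264/115, 112/115; SSR = 896/115.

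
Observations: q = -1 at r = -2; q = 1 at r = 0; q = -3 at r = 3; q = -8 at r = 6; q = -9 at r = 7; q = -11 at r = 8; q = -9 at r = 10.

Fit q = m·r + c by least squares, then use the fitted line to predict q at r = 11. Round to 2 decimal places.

From the data, Σr·r = 262, Σr = 32, Σ1 = 7.
Moment sums: Σr·q = -296, Σq = -40.
Determinant 262·7 − 32² = 810.
m = ((-296)·7 − 32·(-40))/810 = -44/45; c = (262·(-40) − 32·(-296))/810 = -56/45.
At r = 11: q̂ = (-44/45)·(11) + (-56/45)·(1) = -12.

q̂ = -12.00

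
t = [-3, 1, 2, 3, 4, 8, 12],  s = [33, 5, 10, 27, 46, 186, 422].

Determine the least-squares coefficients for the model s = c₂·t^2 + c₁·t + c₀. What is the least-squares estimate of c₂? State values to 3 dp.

AᵀA·[c₂, c₁, c₀]ᵀ = Aᵀs reads: 25267·c₂ + 2313·c₁ + 247·c₀ = 73993;  2313·c₂ + 247·c₁ + 27·c₀ = 6743;  247·c₂ + 27·c₁ + 7·c₀ = 729.
Inverting the 3×3 Gram matrix, [c₂, c₁, c₀]ᵀ = [2709343/899697, -346834/299899, 2109278/899697]ᵀ.

c₂ = 3.011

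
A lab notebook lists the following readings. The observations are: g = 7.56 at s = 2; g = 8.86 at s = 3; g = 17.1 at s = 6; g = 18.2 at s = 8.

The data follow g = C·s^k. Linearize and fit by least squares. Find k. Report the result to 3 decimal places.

Taking logs, ln g = k·ln s + ln C, so regress ln g on ln s.
XᵀX = [[9.2219, 5.6630]; [5.6630, 4]], rhs = [14.9191, 9.9449]ᵀ  (here Σln s = 5.6630, Σ(ln s)² = 9.2219, Σln g = 9.9449, Σln s·ln g = 14.9191).
Solving (det = 4.8184): k = 0.69706, ln C = 1.49937.

k = 0.697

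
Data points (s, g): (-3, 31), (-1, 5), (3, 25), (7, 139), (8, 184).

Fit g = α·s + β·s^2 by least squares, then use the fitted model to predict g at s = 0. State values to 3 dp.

From the data, Σs·s = 132, Σs·s^2 = 854, Σs^2·s^2 = 6660.
Right-hand side: Σs·g = 2422, Σs^2·g = 19096.
Δ = 132·6660 − 854² = 149804.
α = (2422·6660 − 854·19096)/149804 = -44366/37451; β = (132·19096 − 854·2422)/149804 = 113071/37451.
At s = 0: ĝ = (-44366/37451)·(0) + (113071/37451)·(0) = 0.

ĝ = 0.000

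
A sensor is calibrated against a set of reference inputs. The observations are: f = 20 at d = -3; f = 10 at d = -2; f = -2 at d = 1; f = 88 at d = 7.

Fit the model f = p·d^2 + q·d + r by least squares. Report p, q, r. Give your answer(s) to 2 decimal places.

Setting ∂/∂p … = 0 gives: 2499·p + 309·q + 63·r = 4530;  309·p + 63·q + 3·r = 534;  63·p + 3·q + 4·r = 116.
(Σd^2·d^2 = 2499, Σd^2·d = 309, Σd^2 = 63, Σd·d = 63, Σd = 3, Σ1 = 4, Σd^2·f = 4530, Σd·f = 534, Σf = 116.)
Row-reducing yields p = 5245/2558, q = -3777/2558, r = -2797/1279.

p = 2.05, q = -1.48, r = -2.19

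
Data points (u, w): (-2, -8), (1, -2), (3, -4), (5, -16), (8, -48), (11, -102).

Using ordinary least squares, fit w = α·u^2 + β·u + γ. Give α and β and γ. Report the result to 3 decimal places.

α = -1.009, β = 1.998, γ = -0.990

Entries of AᵀA: Σu^2·u^2 = 19460, Σu^2·u = 1988, Σu^2 = 224, Σu·u = 224, Σu = 26, Σ1 = 6.
Moment sums: Σu^2·w = -15884, Σu·w = -1584, Σw = -180.
AᵀA·[α, β, γ]ᵀ = Aᵀw becomes [[19460, 1988, 224]; [1988, 224, 26]; [224, 26, 6]]·[α, β, γ]ᵀ = [-15884, -1584, -180]ᵀ.
Inverting the 3×3 Gram matrix, [α, β, γ]ᵀ = [-75871/75201, 21460/10743, -3546/3581]ᵀ.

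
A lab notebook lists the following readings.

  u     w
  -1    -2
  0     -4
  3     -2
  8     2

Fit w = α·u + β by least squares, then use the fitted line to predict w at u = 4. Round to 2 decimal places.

Entries of XᵀX: Σu·u = 74, Σu = 10, Σ1 = 4.
For Xᵀw: Σu·w = 12, Σw = -6.
Eliminating β: 4·(row 1) − 10·(row 2) gives 196·α = 4·12 − 10·(-6) = 108, so α = 27/49.
Then β = ((-6) − 10·(27/49))/4 = -141/49.
At u = 4: ŵ = (27/49)·(4) + (-141/49)·(1) = -33/49.

ŵ = -0.67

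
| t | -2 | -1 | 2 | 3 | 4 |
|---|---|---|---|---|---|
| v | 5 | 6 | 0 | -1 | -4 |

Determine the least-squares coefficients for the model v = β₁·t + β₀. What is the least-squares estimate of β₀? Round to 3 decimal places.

Normal-equation sums: Σt·t = 34, Σt = 6, Σ1 = 5.
Moment sums: Σt·v = -35, Σv = 6.
So AᵀA·[β₁, β₀]ᵀ = Aᵀv: [[34, 6]; [6, 5]]·[β₁, β₀]ᵀ = [-35, 6]ᵀ.
Eliminating β₀: 5·(row 1) − 6·(row 2) gives 134·β₁ = 5·(-35) − 6·6 = -211, so β₁ = -211/134.
Then β₀ = (6 − 6·(-211/134))/5 = 207/67.

β₀ = 3.090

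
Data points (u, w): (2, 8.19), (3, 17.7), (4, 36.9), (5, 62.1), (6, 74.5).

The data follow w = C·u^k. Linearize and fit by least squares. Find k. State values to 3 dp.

With ln wᵢ as the transformed response and ln uᵢ as the regressor:
XᵀX = [[9.4099, 6.5793]; [6.5793, 5]], rhs = [23.9855, 17.0242]ᵀ  (here Σln u = 6.5793, Σ(ln u)² = 9.4099, Σln w = 17.0242, Σln u·ln w = 23.9855).
Δ = 9.4099·5 − (6.5793)² = 3.7630; k = (23.9855·5 − 6.5793·17.0242)/3.7630 = 2.10489, ln C = (9.4099·17.0242 − 6.5793·23.9855)/3.7630 = 0.63512.

k = 2.105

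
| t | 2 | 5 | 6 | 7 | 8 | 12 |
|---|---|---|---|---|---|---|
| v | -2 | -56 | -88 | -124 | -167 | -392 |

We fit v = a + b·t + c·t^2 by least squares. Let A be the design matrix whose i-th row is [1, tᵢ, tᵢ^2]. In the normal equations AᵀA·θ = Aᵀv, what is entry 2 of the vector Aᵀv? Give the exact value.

-7720

Entry 2 ↔ basis t, so (Aᵀv)_{2} = Σᵢ (t)·vᵢ = (2)·(-2) + (5)·(-56) + (6)·(-88) + (7)·(-124) + (8)·(-167) + (12)·(-392) = -7720.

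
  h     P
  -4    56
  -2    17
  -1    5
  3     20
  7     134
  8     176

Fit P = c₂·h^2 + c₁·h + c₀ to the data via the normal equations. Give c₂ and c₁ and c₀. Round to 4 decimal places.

The normal system XᵀX·[c₂, c₁, c₀]ᵀ = XᵀP is [[6851, 809, 143]; [809, 143, 11]; [143, 11, 6]]·[c₂, c₁, c₀]ᵀ = [18979, 2143, 408]ᵀ.
Solving the 3×3 system (Gaussian elimination) gives c₂ = 186995/61934, c₁ = -129095/61934, c₀ = -4264/30967.

c₂ = 3.0193, c₁ = -2.0844, c₀ = -0.1377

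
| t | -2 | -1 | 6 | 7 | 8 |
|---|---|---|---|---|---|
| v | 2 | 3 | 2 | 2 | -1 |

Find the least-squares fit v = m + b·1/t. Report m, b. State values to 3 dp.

From the data, Σ1 = 5, Σ1/t = -179/168, Σ1/t·1/t = 37081/28224.
Right-hand side: Σv = 8, Σ1/t·v = -589/168.
XᵀX·[m, b]ᵀ = Xᵀv becomes [[5, -179/168]; [-179/168, 37081/28224]]·[m, b]ᵀ = [8, -589/168]ᵀ.
Eliminating b: (37081/28224)·(row 1) − (-179/168)·(row 2) gives (38341/7056)·m = (37081/28224)·8 − (-179/168)·(-589/168) = 63739/9408, so m = 191217/153364.
Then b = ((-589/168) − (-179/168)·(191217/153364))/(37081/28224) = -63546/38341.

m = 1.247, b = -1.657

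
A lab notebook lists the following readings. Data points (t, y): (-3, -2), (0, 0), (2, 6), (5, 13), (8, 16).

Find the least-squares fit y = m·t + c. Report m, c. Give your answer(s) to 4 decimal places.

Setting ∂/∂m … = 0 gives: 102·m + 12·c = 211;  12·m + 5·c = 33.
(Σt·t = 102, Σt = 12, Σ1 = 5, Σt·y = 211, Σy = 33.)
Determinant 102·5 − 12² = 366.
m = (211·5 − 12·33)/366 = 659/366; c = (102·33 − 12·211)/366 = 139/61.

m = 1.8005, c = 2.2787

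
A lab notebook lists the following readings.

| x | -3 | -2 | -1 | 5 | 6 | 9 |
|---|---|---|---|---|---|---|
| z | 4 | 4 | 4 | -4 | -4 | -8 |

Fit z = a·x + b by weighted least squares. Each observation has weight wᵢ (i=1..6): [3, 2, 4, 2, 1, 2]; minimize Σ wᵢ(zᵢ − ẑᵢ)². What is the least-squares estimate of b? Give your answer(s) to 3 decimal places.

MᵀWM·[a, b]ᵀ = MᵀWz reads: 287·a + 17·b = -276;  17·a + 14·b = 8.
det = 287·14 − 17² = 3729.
a = ((-276)·14 − 17·8)/3729 = -4000/3729; b = (287·8 − 17·(-276))/3729 = 6988/3729.

b = 1.874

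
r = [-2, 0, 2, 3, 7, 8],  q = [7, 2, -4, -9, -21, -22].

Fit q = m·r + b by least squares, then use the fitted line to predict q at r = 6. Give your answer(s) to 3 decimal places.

Forming MᵀM = [[130, 18]; [18, 6]] and Mᵀq = [-372, -47]ᵀ gives MᵀM·[m, b]ᵀ = Mᵀq.
Determinant 130·6 − 18² = 456.
m = ((-372)·6 − 18·(-47))/456 = -231/76; b = (130·(-47) − 18·(-372))/456 = 293/228.
At r = 6: q̂ = (-231/76)·(6) + (293/228)·(1) = -3865/228.

q̂ = -16.952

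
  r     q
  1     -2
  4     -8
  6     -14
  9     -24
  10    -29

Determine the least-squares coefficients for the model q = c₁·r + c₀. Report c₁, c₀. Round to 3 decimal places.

c₁ = -3.000, c₀ = 2.600

The normal system MᵀM·[c₁, c₀]ᵀ = Mᵀq is [[234, 30]; [30, 5]]·[c₁, c₀]ᵀ = [-624, -77]ᵀ.
Δ = 234·5 − 30² = 270.
c₁ = ((-624)·5 − 30·(-77))/270 = -3; c₀ = (234·(-77) − 30·(-624))/270 = 13/5.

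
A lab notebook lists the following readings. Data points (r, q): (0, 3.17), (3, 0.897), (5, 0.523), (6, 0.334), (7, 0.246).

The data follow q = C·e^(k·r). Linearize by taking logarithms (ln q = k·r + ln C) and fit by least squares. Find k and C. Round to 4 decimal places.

Let Y = ln q. Fitting Y = k·r + ln C by least squares:
Σr = 21.0000, Σ(r)² = 119.0000, Σln q = -2.1022, Σr·ln q = -19.9636.
Normal system: [[119.0000, 21.0000]; [21.0000, 5]]·[k, ln C]ᵀ = [-19.9636, -2.1022]ᵀ.
Solving (det = 154.0000): k = -0.36151, ln C = 1.09790, so C = exp(1.09790) = 2.99786.

k = -0.3615, C = 2.9979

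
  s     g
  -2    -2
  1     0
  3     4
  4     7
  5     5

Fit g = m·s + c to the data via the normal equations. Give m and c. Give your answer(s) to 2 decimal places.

The normal equations are: 55·m + 11·c = 69;  11·m + 5·c = 14.
(Σs·s = 55, Σs = 11, Σ1 = 5, Σs·g = 69, Σg = 14.)
det = 55·5 − 11² = 154.
m = (69·5 − 11·14)/154 = 191/154; c = (55·14 − 11·69)/154 = 1/14.

m = 1.24, c = 0.07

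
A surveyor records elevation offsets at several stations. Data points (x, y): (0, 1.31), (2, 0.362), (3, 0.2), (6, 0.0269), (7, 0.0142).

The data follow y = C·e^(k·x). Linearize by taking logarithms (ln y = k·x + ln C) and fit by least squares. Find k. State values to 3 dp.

k = -0.648

Let Y = ln y. Fitting Y = k·x + ln C by least squares:
Sums: Σx = 18.0000, Σ(x)² = 98.0000, Σln y = -10.2257, Σx·ln y = -58.3359.
Normal system: [[98.0000, 18.0000]; [18.0000, 5]]·[k, ln C]ᵀ = [-58.3359, -10.2257]ᵀ.
Δ = 98.0000·5 − (18.0000)² = 166.0000; k = (-58.3359·5 − 18.0000·-10.2257)/166.0000 = -0.64830, ln C = (98.0000·-10.2257 − 18.0000·-58.3359)/166.0000 = 0.28874.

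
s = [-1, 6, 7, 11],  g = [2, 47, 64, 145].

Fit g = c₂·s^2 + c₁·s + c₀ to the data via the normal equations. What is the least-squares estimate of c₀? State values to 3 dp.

The normal equations are: 18339·c₂ + 1889·c₁ + 207·c₀ = 22375;  1889·c₂ + 207·c₁ + 23·c₀ = 2323;  207·c₂ + 23·c₁ + 4·c₀ = 258.
(Σs^2·s^2 = 18339, Σs^2·s = 1889, Σs^2 = 207, Σs·s = 207, Σs = 23, Σ1 = 4, Σs^2·g = 22375, Σs·g = 2323, Σg = 258.)
Row-reducing yields c₂ = 3381/3148, c₁ = 48743/40924, c₀ = 42379/20462.

c₀ = 2.071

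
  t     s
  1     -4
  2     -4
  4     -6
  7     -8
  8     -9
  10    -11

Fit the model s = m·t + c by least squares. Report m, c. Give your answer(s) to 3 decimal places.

Normal-equation sums: Σt·t = 234, Σt = 32, Σ1 = 6.
Moment sums: Σt·s = -274, Σs = -42.
Normal equations: [[234, 32]; [32, 6]]·[m, c]ᵀ = [-274, -42]ᵀ.
Eliminating c: 6·(row 1) − 32·(row 2) gives 380·m = 6·(-274) − 32·(-42) = -300, so m = -15/19.
Then c = ((-42) − 32·(-15/19))/6 = -53/19.

m = -0.789, c = -2.789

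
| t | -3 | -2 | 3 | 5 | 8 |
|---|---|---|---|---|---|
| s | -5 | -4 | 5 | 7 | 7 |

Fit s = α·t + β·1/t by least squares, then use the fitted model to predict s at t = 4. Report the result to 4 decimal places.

Sums needed: Σt·t = 111, Σt·1/t = 5, Σ1/t·1/t = 7601/14400.
For Mᵀs: Σt·s = 129, Σ1/t·s = 913/120.
So MᵀM·[α, β]ᵀ = Mᵀs: [[111, 5]; [5, 7601/14400]]·[α, β]ᵀ = [129, 913/120]ᵀ.
Eliminating β: (7601/14400)·(row 1) − 5·(row 2) gives (161237/4800)·α = (7601/14400)·129 − 5·(913/120) = 48081/1600, so α = 144243/161237.
Then β = ((913/120) − 5·(144243/161237))/(7601/14400) = 957720/161237.
At t = 4: ŝ = (144243/161237)·(4) + (957720/161237)·(1/4) = 816402/161237.

ŝ = 5.0634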